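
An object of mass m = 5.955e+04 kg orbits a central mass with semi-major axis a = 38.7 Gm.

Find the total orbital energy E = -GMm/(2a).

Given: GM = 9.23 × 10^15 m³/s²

Convert to SI: a = 38.7 Gm = 3.87e+10 m.
E = −GMm / (2a).
E = −9.23e+15 · 5.955e+04 / (2 · 3.87e+10) J ≈ -7.101e+09 J = -7.101 GJ.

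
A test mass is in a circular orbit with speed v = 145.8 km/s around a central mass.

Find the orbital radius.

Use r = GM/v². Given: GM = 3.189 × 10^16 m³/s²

Convert to SI: v = 145.8 km/s = 145800 m/s.
For a circular orbit, v² = GM / r, so r = GM / v².
r = 3.189e+16 / (145800)² m ≈ 1.5e+06 m = 1.5 Mm.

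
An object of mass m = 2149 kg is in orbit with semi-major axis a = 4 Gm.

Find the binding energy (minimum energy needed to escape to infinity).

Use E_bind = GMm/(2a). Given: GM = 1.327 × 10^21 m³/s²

Convert to SI: a = 4 Gm = 4e+09 m.
Total orbital energy is E = −GMm/(2a); binding energy is E_bind = −E = GMm/(2a).
E_bind = 1.327e+21 · 2149 / (2 · 4e+09) J ≈ 3.565e+14 J = 356.5 TJ.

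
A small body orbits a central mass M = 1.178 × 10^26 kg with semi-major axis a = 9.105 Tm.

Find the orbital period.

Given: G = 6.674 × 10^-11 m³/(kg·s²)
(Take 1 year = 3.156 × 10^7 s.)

Convert to SI: a = 9.105 Tm = 9.105e+12 m.
GM = G · M = 6.674e-11 · 1.178e+26 = 7.86197e+15 m³/s².
Kepler's third law: T = 2π √(a³ / GM).
Substituting a = 9.105e+12 m and GM = 7.86197e+15 m³/s²:
T = 2π √((9.105e+12)³ / 7.86197e+15) s
T ≈ 1.947e+12 s = 6.169e+04 years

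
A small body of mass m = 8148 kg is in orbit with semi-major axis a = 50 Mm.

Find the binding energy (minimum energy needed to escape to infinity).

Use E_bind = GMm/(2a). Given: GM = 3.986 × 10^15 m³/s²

Convert to SI: a = 50 Mm = 5e+07 m.
Total orbital energy is E = −GMm/(2a); binding energy is E_bind = −E = GMm/(2a).
E_bind = 3.986e+15 · 8148 / (2 · 5e+07) J ≈ 3.248e+11 J = 324.8 GJ.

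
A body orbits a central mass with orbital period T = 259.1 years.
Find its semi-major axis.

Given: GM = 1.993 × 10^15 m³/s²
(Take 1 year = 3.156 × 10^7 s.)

Convert to SI: T = 259.1 years = 8.1772e+09 s.
Invert Kepler's third law: a = (GM · T² / (4π²))^(1/3).
Substituting T = 8.1772e+09 s and GM = 1.993e+15 m³/s²:
a = (1.993e+15 · (8.1772e+09)² / (4π²))^(1/3) m
a ≈ 1.5e+11 m = 150 Gm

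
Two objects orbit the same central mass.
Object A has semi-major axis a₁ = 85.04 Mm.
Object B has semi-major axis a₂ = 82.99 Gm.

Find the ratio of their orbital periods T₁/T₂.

Convert to SI: a₁ = 85.04 Mm = 8.504e+07 m; a₂ = 82.99 Gm = 8.299e+10 m.
From Kepler's third law, (T₁/T₂)² = (a₁/a₂)³, so T₁/T₂ = (a₁/a₂)^(3/2).
a₁/a₂ = 8.504e+07 / 8.299e+10 = 0.0010247.
T₁/T₂ = (0.0010247)^(3/2) ≈ 3.28e-05.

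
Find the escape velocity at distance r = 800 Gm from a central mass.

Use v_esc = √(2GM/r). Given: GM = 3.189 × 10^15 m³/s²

Convert to SI: r = 800 Gm = 8e+11 m.
Escape velocity comes from setting total energy to zero: ½v² − GM/r = 0 ⇒ v_esc = √(2GM / r).
v_esc = √(2 · 3.189e+15 / 8e+11) m/s ≈ 89.29 m/s = 89.29 m/s.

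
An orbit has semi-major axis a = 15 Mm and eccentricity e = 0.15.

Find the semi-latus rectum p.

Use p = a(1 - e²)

Convert to SI: a = 15 Mm = 1.5e+07 m.
p = a (1 − e²).
p = 1.5e+07 · (1 − (0.15)²) = 1.5e+07 · 0.9775 ≈ 1.466e+07 m = 14.66 Mm.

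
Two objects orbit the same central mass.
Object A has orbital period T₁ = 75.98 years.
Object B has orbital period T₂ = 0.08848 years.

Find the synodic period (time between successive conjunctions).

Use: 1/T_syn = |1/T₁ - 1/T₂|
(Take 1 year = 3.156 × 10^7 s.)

Convert to SI: T₁ = 75.98 years = 2.39793e+09 s; T₂ = 0.08848 years = 2.79243e+06 s.
T_syn = |T₁ · T₂ / (T₁ − T₂)|.
T_syn = |2.39793e+09 · 2.79243e+06 / (2.39793e+09 − 2.79243e+06)| s ≈ 2.796e+06 s = 0.08858 years.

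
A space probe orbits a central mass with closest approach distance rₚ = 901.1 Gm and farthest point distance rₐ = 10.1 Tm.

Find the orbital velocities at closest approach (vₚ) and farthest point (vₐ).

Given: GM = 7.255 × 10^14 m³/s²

Convert to SI: rₚ = 901.1 Gm = 9.011e+11 m; rₐ = 10.1 Tm = 1.01e+13 m.
Use the vis-viva equation v² = GM(2/r − 1/a) with a = (rₚ + rₐ)/2 = (9.011e+11 + 1.01e+13)/2 = 5.50055e+12 m.
vₚ = √(GM · (2/rₚ − 1/a)) = √(7.255e+14 · (2/9.011e+11 − 1/5.50055e+12)) m/s ≈ 38.45 m/s = 38.45 m/s.
vₐ = √(GM · (2/rₐ − 1/a)) = √(7.255e+14 · (2/1.01e+13 − 1/5.50055e+12)) m/s ≈ 3.43 m/s = 3.43 m/s.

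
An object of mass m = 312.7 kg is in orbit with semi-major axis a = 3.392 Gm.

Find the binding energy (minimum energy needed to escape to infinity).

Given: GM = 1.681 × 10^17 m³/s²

Convert to SI: a = 3.392 Gm = 3.392e+09 m.
Total orbital energy is E = −GMm/(2a); binding energy is E_bind = −E = GMm/(2a).
E_bind = 1.681e+17 · 312.7 / (2 · 3.392e+09) J ≈ 7.748e+09 J = 7.748 GJ.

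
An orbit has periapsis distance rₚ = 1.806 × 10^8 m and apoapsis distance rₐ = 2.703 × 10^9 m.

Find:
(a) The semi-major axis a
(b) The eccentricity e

(a) a = (rₚ + rₐ) / 2 = (1.806e+08 + 2.703e+09) / 2 ≈ 1.442e+09 m = 1.442 × 10^9 m.
(b) e = (rₐ − rₚ) / (rₐ + rₚ) = (2.703e+09 − 1.806e+08) / (2.703e+09 + 1.806e+08) ≈ 0.8747.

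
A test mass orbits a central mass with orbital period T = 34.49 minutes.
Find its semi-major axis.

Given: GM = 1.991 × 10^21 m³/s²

Convert to SI: T = 34.49 minutes = 2069.4 s.
Invert Kepler's third law: a = (GM · T² / (4π²))^(1/3).
Substituting T = 2069.4 s and GM = 1.991e+21 m³/s²:
a = (1.991e+21 · (2069.4)² / (4π²))^(1/3) m
a ≈ 6e+08 m = 600 Mm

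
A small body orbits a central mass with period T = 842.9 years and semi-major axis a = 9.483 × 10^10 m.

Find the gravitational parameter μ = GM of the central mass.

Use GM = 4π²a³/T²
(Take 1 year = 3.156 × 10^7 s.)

Convert to SI: T = 842.9 years = 2.66019e+10 s.
GM = 4π² · a³ / T².
GM = 4π² · (9.483e+10)³ / (2.66019e+10)² m³/s² ≈ 4.757e+13 m³/s² = 4.757 × 10^13 m³/s².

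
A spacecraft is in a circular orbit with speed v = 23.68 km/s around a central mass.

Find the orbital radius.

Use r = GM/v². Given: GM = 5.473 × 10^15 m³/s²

Convert to SI: v = 23.68 km/s = 23680 m/s.
For a circular orbit, v² = GM / r, so r = GM / v².
r = 5.473e+15 / (23680)² m ≈ 9.76e+06 m = 9.76 Mm.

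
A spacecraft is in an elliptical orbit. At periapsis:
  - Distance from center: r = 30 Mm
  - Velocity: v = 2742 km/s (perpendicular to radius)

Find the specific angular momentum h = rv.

Convert to SI: r = 30 Mm = 3e+07 m; v = 2742 km/s = 2.742e+06 m/s.
With v perpendicular to r, h = r · v.
h = 3e+07 · 2.742e+06 m²/s ≈ 8.226e+13 m²/s.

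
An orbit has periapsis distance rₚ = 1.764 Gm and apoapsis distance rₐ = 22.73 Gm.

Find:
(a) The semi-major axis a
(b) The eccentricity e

Convert to SI: rₚ = 1.764 Gm = 1.764e+09 m; rₐ = 22.73 Gm = 2.273e+10 m.
(a) a = (rₚ + rₐ) / 2 = (1.764e+09 + 2.273e+10) / 2 ≈ 1.225e+10 m = 12.25 Gm.
(b) e = (rₐ − rₚ) / (rₐ + rₚ) = (2.273e+10 − 1.764e+09) / (2.273e+10 + 1.764e+09) ≈ 0.856.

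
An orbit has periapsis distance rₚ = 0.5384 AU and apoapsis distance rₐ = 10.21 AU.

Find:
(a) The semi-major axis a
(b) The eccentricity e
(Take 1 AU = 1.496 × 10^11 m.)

Convert to SI: rₚ = 0.5384 AU = 8.05446e+10 m; rₐ = 10.21 AU = 1.52742e+12 m.
(a) a = (rₚ + rₐ) / 2 = (8.05446e+10 + 1.52742e+12) / 2 ≈ 8.04e+11 m = 5.374 AU.
(b) e = (rₐ − rₚ) / (rₐ + rₚ) = (1.52742e+12 − 8.05446e+10) / (1.52742e+12 + 8.05446e+10) ≈ 0.8998.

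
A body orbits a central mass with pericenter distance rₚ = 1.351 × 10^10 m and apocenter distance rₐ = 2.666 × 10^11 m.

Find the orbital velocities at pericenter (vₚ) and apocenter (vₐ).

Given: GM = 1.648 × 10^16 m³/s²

Use the vis-viva equation v² = GM(2/r − 1/a) with a = (rₚ + rₐ)/2 = (1.351e+10 + 2.666e+11)/2 = 1.40055e+11 m.
vₚ = √(GM · (2/rₚ − 1/a)) = √(1.648e+16 · (2/1.351e+10 − 1/1.40055e+11)) m/s ≈ 1524 m/s = 1.524 km/s.
vₐ = √(GM · (2/rₐ − 1/a)) = √(1.648e+16 · (2/2.666e+11 − 1/1.40055e+11)) m/s ≈ 77.22 m/s = 77.22 m/s.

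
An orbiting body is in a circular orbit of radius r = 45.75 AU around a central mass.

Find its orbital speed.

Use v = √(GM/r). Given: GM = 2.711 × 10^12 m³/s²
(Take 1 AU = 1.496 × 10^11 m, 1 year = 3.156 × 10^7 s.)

Convert to SI: r = 45.75 AU = 6.8442e+12 m.
For a circular orbit, gravity supplies the centripetal force, so v = √(GM / r).
v = √(2.711e+12 / 6.8442e+12) m/s ≈ 0.6294 m/s = 0.0001328 AU/year.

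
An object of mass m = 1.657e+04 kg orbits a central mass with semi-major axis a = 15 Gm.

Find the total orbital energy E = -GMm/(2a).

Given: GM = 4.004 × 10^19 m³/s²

Convert to SI: a = 15 Gm = 1.5e+10 m.
E = −GMm / (2a).
E = −4.004e+19 · 1.657e+04 / (2 · 1.5e+10) J ≈ -2.212e+13 J = -22.12 TJ.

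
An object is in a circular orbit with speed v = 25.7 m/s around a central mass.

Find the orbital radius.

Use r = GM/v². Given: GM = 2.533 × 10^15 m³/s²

For a circular orbit, v² = GM / r, so r = GM / v².
r = 2.533e+15 / (25.7)² m ≈ 3.835e+12 m = 3.835 Tm.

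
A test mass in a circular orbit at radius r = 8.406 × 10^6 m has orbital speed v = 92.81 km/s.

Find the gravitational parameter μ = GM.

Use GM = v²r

Convert to SI: v = 92.81 km/s = 92810 m/s.
For a circular orbit v² = GM/r, so GM = v² · r.
GM = (92810)² · 8.406e+06 m³/s² ≈ 7.241e+16 m³/s² = 7.241 × 10^16 m³/s².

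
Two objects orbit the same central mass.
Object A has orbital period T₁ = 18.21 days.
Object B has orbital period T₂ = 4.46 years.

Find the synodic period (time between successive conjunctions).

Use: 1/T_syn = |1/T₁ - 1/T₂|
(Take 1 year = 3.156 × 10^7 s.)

Convert to SI: T₁ = 18.21 days = 1.57334e+06 s; T₂ = 4.46 years = 1.40758e+08 s.
T_syn = |T₁ · T₂ / (T₁ − T₂)|.
T_syn = |1.57334e+06 · 1.40758e+08 / (1.57334e+06 − 1.40758e+08)| s ≈ 1.591e+06 s = 18.42 days.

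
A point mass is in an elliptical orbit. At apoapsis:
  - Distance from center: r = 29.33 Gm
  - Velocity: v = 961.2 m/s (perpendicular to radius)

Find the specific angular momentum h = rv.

Convert to SI: r = 29.33 Gm = 2.933e+10 m.
With v perpendicular to r, h = r · v.
h = 2.933e+10 · 961.2 m²/s ≈ 2.819e+13 m²/s.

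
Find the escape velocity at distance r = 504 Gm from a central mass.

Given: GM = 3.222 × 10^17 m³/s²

Convert to SI: r = 504 Gm = 5.04e+11 m.
Escape velocity comes from setting total energy to zero: ½v² − GM/r = 0 ⇒ v_esc = √(2GM / r).
v_esc = √(2 · 3.222e+17 / 5.04e+11) m/s ≈ 1131 m/s = 1.131 km/s.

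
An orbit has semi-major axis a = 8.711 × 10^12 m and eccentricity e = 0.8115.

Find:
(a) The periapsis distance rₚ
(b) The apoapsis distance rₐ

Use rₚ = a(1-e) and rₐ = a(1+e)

(a) rₚ = a(1 − e) = 8.711e+12 · (1 − 0.8115) = 8.711e+12 · 0.1885 ≈ 1.642e+12 m = 1.642 × 10^12 m.
(b) rₐ = a(1 + e) = 8.711e+12 · (1 + 0.8115) = 8.711e+12 · 1.8115 ≈ 1.578e+13 m = 1.578 × 10^13 m.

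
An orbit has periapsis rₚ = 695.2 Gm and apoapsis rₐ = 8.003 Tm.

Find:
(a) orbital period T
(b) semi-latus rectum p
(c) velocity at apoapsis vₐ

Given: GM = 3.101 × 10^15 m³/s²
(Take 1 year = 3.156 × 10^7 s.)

Convert to SI: rₚ = 695.2 Gm = 6.952e+11 m; rₐ = 8.003 Tm = 8.003e+12 m.
(a) With a = (rₚ + rₐ)/2 = 4.3491e+12 m, T = 2π √(a³/GM) = 2π √((4.3491e+12)³/3.101e+15) s ≈ 1.023e+12 s
(b) From a = (rₚ + rₐ)/2 = 4.3491e+12 m and e = (rₐ − rₚ)/(rₐ + rₚ) = 0.840151, p = a(1 − e²) = 4.3491e+12 · (1 − (0.840151)²) ≈ 1.279e+12 m
(c) With a = (rₚ + rₐ)/2 = 4.3491e+12 m, vₐ = √(GM (2/rₐ − 1/a)) = √(3.101e+15 · (2/8.003e+12 − 1/4.3491e+12)) m/s ≈ 7.87 m/s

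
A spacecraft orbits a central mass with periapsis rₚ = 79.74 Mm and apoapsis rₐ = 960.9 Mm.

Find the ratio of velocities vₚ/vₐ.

Convert to SI: rₚ = 79.74 Mm = 7.974e+07 m; rₐ = 960.9 Mm = 9.609e+08 m.
Conservation of angular momentum gives rₚvₚ = rₐvₐ, so vₚ/vₐ = rₐ/rₚ.
vₚ/vₐ = 9.609e+08 / 7.974e+07 ≈ 12.05.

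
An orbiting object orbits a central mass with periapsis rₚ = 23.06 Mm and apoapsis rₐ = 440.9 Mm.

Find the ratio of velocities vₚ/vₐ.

Convert to SI: rₚ = 23.06 Mm = 2.306e+07 m; rₐ = 440.9 Mm = 4.409e+08 m.
Conservation of angular momentum gives rₚvₚ = rₐvₐ, so vₚ/vₐ = rₐ/rₚ.
vₚ/vₐ = 4.409e+08 / 2.306e+07 ≈ 19.12.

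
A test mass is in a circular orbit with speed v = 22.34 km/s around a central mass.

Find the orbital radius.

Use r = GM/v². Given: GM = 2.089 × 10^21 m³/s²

Convert to SI: v = 22.34 km/s = 22340 m/s.
For a circular orbit, v² = GM / r, so r = GM / v².
r = 2.089e+21 / (22340)² m ≈ 4.186e+12 m = 4.186 Tm.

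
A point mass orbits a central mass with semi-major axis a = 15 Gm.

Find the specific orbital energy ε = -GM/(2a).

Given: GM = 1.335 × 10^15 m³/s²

Convert to SI: a = 15 Gm = 1.5e+10 m.
ε = −GM / (2a).
ε = −1.335e+15 / (2 · 1.5e+10) J/kg ≈ -4.45e+04 J/kg = -44.5 kJ/kg.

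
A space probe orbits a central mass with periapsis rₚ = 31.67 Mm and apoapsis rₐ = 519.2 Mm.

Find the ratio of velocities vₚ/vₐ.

Convert to SI: rₚ = 31.67 Mm = 3.167e+07 m; rₐ = 519.2 Mm = 5.192e+08 m.
Conservation of angular momentum gives rₚvₚ = rₐvₐ, so vₚ/vₐ = rₐ/rₚ.
vₚ/vₐ = 5.192e+08 / 3.167e+07 ≈ 16.39.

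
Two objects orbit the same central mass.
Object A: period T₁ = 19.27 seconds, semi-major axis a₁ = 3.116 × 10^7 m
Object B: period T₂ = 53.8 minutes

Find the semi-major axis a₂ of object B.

Convert to SI: T₂ = 53.8 minutes = 3228 s.
Kepler's third law: (T₁/T₂)² = (a₁/a₂)³ ⇒ a₂ = a₁ · (T₂/T₁)^(2/3).
T₂/T₁ = 3228 / 19.27 = 167.514.
a₂ = 3.116e+07 · (167.514)^(2/3) m ≈ 9.469e+08 m = 9.469 × 10^8 m.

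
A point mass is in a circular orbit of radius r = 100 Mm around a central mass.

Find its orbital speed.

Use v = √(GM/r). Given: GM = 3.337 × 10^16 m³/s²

Convert to SI: r = 100 Mm = 1e+08 m.
For a circular orbit, gravity supplies the centripetal force, so v = √(GM / r).
v = √(3.337e+16 / 1e+08) m/s ≈ 1.827e+04 m/s = 18.27 km/s.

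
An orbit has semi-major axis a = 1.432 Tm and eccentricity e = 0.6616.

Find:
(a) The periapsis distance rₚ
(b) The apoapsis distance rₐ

Convert to SI: a = 1.432 Tm = 1.432e+12 m.
(a) rₚ = a(1 − e) = 1.432e+12 · (1 − 0.6616) = 1.432e+12 · 0.3384 ≈ 4.846e+11 m = 484.6 Gm.
(b) rₐ = a(1 + e) = 1.432e+12 · (1 + 0.6616) = 1.432e+12 · 1.6616 ≈ 2.379e+12 m = 2.379 Tm.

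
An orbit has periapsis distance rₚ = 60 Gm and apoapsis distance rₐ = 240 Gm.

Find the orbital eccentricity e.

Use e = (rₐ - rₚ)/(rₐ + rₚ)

Convert to SI: rₚ = 60 Gm = 6e+10 m; rₐ = 240 Gm = 2.4e+11 m.
e = (rₐ − rₚ) / (rₐ + rₚ).
e = (2.4e+11 − 6e+10) / (2.4e+11 + 6e+10) = 1.8e+11 / 3e+11 ≈ 0.6.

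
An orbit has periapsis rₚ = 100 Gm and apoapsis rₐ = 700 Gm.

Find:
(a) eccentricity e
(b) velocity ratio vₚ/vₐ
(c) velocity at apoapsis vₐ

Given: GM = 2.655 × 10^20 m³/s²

Convert to SI: rₚ = 100 Gm = 1e+11 m; rₐ = 700 Gm = 7e+11 m.
(a) e = (rₐ − rₚ)/(rₐ + rₚ) = (7e+11 − 1e+11)/(7e+11 + 1e+11) ≈ 0.75
(b) Conservation of angular momentum (rₚvₚ = rₐvₐ) gives vₚ/vₐ = rₐ/rₚ = 7e+11/1e+11 ≈ 7
(c) With a = (rₚ + rₐ)/2 = 4e+11 m, vₐ = √(GM (2/rₐ − 1/a)) = √(2.655e+20 · (2/7e+11 − 1/4e+11)) m/s ≈ 9738 m/s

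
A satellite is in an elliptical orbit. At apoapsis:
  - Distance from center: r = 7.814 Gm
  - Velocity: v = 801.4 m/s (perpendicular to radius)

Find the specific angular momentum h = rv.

Convert to SI: r = 7.814 Gm = 7.814e+09 m.
With v perpendicular to r, h = r · v.
h = 7.814e+09 · 801.4 m²/s ≈ 6.262e+12 m²/s.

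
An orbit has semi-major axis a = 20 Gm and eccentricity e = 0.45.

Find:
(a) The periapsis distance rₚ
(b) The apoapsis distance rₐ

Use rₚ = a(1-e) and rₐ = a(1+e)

Convert to SI: a = 20 Gm = 2e+10 m.
(a) rₚ = a(1 − e) = 2e+10 · (1 − 0.45) = 2e+10 · 0.55 ≈ 1.1e+10 m = 11 Gm.
(b) rₐ = a(1 + e) = 2e+10 · (1 + 0.45) = 2e+10 · 1.45 ≈ 2.9e+10 m = 29 Gm.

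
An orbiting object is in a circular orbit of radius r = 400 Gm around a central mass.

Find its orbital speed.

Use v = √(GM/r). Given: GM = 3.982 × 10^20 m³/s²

Convert to SI: r = 400 Gm = 4e+11 m.
For a circular orbit, gravity supplies the centripetal force, so v = √(GM / r).
v = √(3.982e+20 / 4e+11) m/s ≈ 3.155e+04 m/s = 31.55 km/s.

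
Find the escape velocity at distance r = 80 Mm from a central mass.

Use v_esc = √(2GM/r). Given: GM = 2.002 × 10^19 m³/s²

Convert to SI: r = 80 Mm = 8e+07 m.
Escape velocity comes from setting total energy to zero: ½v² − GM/r = 0 ⇒ v_esc = √(2GM / r).
v_esc = √(2 · 2.002e+19 / 8e+07) m/s ≈ 7.075e+05 m/s = 707.5 km/s.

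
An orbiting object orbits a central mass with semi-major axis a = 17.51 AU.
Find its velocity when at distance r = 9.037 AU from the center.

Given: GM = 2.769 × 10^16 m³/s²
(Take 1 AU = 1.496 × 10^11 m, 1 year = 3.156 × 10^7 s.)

Convert to SI: a = 17.51 AU = 2.6195e+12 m; r = 9.037 AU = 1.35194e+12 m.
Vis-viva: v = √(GM · (2/r − 1/a)).
2/r − 1/a = 2/1.35194e+12 − 1/2.6195e+12 = 1.09761e-12 m⁻¹.
v = √(2.769e+16 · 1.09761e-12) m/s ≈ 174.3 m/s = 0.03678 AU/year.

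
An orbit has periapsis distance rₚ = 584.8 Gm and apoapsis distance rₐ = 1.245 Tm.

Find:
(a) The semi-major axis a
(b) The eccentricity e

Convert to SI: rₚ = 584.8 Gm = 5.848e+11 m; rₐ = 1.245 Tm = 1.245e+12 m.
(a) a = (rₚ + rₐ) / 2 = (5.848e+11 + 1.245e+12) / 2 ≈ 9.149e+11 m = 914.9 Gm.
(b) e = (rₐ − rₚ) / (rₐ + rₚ) = (1.245e+12 − 5.848e+11) / (1.245e+12 + 5.848e+11) ≈ 0.3608.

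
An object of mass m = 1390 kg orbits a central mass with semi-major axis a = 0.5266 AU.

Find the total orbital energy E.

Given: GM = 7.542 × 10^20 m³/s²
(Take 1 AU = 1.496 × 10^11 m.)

Convert to SI: a = 0.5266 AU = 7.87794e+10 m.
E = −GMm / (2a).
E = −7.542e+20 · 1390 / (2 · 7.87794e+10) J ≈ -6.654e+12 J = -6.654 TJ.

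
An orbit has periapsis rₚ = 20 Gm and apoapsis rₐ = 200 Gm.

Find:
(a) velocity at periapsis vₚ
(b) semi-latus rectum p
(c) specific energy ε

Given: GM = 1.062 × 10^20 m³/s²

Convert to SI: rₚ = 20 Gm = 2e+10 m; rₐ = 200 Gm = 2e+11 m.
(a) With a = (rₚ + rₐ)/2 = 1.1e+11 m, vₚ = √(GM (2/rₚ − 1/a)) = √(1.062e+20 · (2/2e+10 − 1/1.1e+11)) m/s ≈ 9.826e+04 m/s
(b) From a = (rₚ + rₐ)/2 = 1.1e+11 m and e = (rₐ − rₚ)/(rₐ + rₚ) = 0.818182, p = a(1 − e²) = 1.1e+11 · (1 − (0.818182)²) ≈ 3.636e+10 m
(c) With a = (rₚ + rₐ)/2 = 1.1e+11 m, ε = −GM/(2a) = −1.062e+20/(2 · 1.1e+11) J/kg ≈ -4.827e+08 J/kg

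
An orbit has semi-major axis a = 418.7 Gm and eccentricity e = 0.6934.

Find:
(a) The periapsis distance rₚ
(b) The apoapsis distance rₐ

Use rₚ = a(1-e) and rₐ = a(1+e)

Convert to SI: a = 418.7 Gm = 4.187e+11 m.
(a) rₚ = a(1 − e) = 4.187e+11 · (1 − 0.6934) = 4.187e+11 · 0.3066 ≈ 1.284e+11 m = 128.4 Gm.
(b) rₐ = a(1 + e) = 4.187e+11 · (1 + 0.6934) = 4.187e+11 · 1.6934 ≈ 7.09e+11 m = 709 Gm.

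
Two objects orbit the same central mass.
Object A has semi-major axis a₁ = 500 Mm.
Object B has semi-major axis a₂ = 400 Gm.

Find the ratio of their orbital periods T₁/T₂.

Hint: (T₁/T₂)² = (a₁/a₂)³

Convert to SI: a₁ = 500 Mm = 5e+08 m; a₂ = 400 Gm = 4e+11 m.
From Kepler's third law, (T₁/T₂)² = (a₁/a₂)³, so T₁/T₂ = (a₁/a₂)^(3/2).
a₁/a₂ = 5e+08 / 4e+11 = 0.00125.
T₁/T₂ = (0.00125)^(3/2) ≈ 4.419e-05.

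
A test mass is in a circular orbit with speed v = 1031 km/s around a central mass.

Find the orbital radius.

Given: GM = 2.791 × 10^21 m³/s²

Convert to SI: v = 1031 km/s = 1.031e+06 m/s.
For a circular orbit, v² = GM / r, so r = GM / v².
r = 2.791e+21 / (1.031e+06)² m ≈ 2.626e+09 m = 2.626 Gm.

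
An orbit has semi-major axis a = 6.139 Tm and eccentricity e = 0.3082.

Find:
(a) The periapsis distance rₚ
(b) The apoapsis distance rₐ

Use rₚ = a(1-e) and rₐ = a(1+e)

Convert to SI: a = 6.139 Tm = 6.139e+12 m.
(a) rₚ = a(1 − e) = 6.139e+12 · (1 − 0.3082) = 6.139e+12 · 0.6918 ≈ 4.247e+12 m = 4.247 Tm.
(b) rₐ = a(1 + e) = 6.139e+12 · (1 + 0.3082) = 6.139e+12 · 1.3082 ≈ 8.031e+12 m = 8.031 Tm.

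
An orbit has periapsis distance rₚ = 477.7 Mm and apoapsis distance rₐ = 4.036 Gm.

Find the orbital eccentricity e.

Convert to SI: rₚ = 477.7 Mm = 4.777e+08 m; rₐ = 4.036 Gm = 4.036e+09 m.
e = (rₐ − rₚ) / (rₐ + rₚ).
e = (4.036e+09 − 4.777e+08) / (4.036e+09 + 4.777e+08) = 3.5583e+09 / 4.5137e+09 ≈ 0.7883.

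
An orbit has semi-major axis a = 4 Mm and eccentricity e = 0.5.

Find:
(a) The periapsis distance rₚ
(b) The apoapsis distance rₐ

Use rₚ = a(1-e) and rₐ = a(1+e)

Convert to SI: a = 4 Mm = 4e+06 m.
(a) rₚ = a(1 − e) = 4e+06 · (1 − 0.5) = 4e+06 · 0.5 ≈ 2e+06 m = 2 Mm.
(b) rₐ = a(1 + e) = 4e+06 · (1 + 0.5) = 4e+06 · 1.5 ≈ 6e+06 m = 6 Mm.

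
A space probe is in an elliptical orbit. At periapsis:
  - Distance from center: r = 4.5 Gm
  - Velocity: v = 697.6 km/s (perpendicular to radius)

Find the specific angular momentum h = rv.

Convert to SI: r = 4.5 Gm = 4.5e+09 m; v = 697.6 km/s = 697600 m/s.
With v perpendicular to r, h = r · v.
h = 4.5e+09 · 697600 m²/s ≈ 3.139e+15 m²/s.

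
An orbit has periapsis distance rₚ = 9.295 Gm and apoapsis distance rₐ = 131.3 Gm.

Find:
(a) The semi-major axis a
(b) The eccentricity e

Convert to SI: rₚ = 9.295 Gm = 9.295e+09 m; rₐ = 131.3 Gm = 1.313e+11 m.
(a) a = (rₚ + rₐ) / 2 = (9.295e+09 + 1.313e+11) / 2 ≈ 7.03e+10 m = 70.3 Gm.
(b) e = (rₐ − rₚ) / (rₐ + rₚ) = (1.313e+11 − 9.295e+09) / (1.313e+11 + 9.295e+09) ≈ 0.8678.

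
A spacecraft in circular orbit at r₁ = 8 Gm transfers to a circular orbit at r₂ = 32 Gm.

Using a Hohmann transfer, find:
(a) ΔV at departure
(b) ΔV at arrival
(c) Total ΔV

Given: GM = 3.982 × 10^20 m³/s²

Convert to SI: r₁ = 8 Gm = 8e+09 m; r₂ = 32 Gm = 3.2e+10 m.
Transfer semi-major axis: a_t = (r₁ + r₂)/2 = (8e+09 + 3.2e+10)/2 = 2e+10 m.
Circular speeds: v₁ = √(GM/r₁) = 223103 m/s, v₂ = √(GM/r₂) = 111552 m/s.
Transfer speeds (vis-viva v² = GM(2/r − 1/a_t)): v₁ᵗ = 282206 m/s, v₂ᵗ = 70551.4 m/s.
(a) ΔV₁ = |v₁ᵗ − v₁| ≈ 5.91e+04 m/s = 59.1 km/s.
(b) ΔV₂ = |v₂ − v₂ᵗ| ≈ 4.1e+04 m/s = 41 km/s.
(c) ΔV_total = ΔV₁ + ΔV₂ ≈ 1.001e+05 m/s = 100.1 km/s.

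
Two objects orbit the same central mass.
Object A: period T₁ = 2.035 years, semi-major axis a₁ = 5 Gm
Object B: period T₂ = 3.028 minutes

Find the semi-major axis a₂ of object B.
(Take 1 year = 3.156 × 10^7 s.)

Convert to SI: T₁ = 2.035 years = 6.42246e+07 s; a₁ = 5 Gm = 5e+09 m; T₂ = 3.028 minutes = 181.68 s.
Kepler's third law: (T₁/T₂)² = (a₁/a₂)³ ⇒ a₂ = a₁ · (T₂/T₁)^(2/3).
T₂/T₁ = 181.68 / 6.42246e+07 = 2.82882e-06.
a₂ = 5e+09 · (2.82882e-06)^(2/3) m ≈ 1e+06 m = 1 Mm.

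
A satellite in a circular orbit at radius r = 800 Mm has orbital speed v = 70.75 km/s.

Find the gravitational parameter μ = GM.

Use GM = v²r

Convert to SI: r = 800 Mm = 8e+08 m; v = 70.75 km/s = 70750 m/s.
For a circular orbit v² = GM/r, so GM = v² · r.
GM = (70750)² · 8e+08 m³/s² ≈ 4.004e+18 m³/s² = 4.004 × 10^18 m³/s².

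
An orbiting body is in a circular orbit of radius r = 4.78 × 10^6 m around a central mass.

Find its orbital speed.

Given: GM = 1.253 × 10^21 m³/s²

For a circular orbit, gravity supplies the centripetal force, so v = √(GM / r).
v = √(1.253e+21 / 4.78e+06) m/s ≈ 1.619e+07 m/s = 1.619e+04 km/s.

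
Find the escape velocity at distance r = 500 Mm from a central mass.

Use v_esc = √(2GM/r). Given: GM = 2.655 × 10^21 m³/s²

Convert to SI: r = 500 Mm = 5e+08 m.
Escape velocity comes from setting total energy to zero: ½v² − GM/r = 0 ⇒ v_esc = √(2GM / r).
v_esc = √(2 · 2.655e+21 / 5e+08) m/s ≈ 3.259e+06 m/s = 3259 km/s.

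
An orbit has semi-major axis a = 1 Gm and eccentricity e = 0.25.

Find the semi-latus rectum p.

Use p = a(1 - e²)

Convert to SI: a = 1 Gm = 1e+09 m.
p = a (1 − e²).
p = 1e+09 · (1 − (0.25)²) = 1e+09 · 0.9375 ≈ 9.375e+08 m = 937.5 Mm.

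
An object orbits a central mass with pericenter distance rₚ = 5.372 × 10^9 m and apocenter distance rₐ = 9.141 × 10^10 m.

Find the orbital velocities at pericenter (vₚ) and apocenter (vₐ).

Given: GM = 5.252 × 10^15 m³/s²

Use the vis-viva equation v² = GM(2/r − 1/a) with a = (rₚ + rₐ)/2 = (5.372e+09 + 9.141e+10)/2 = 4.8391e+10 m.
vₚ = √(GM · (2/rₚ − 1/a)) = √(5.252e+15 · (2/5.372e+09 − 1/4.8391e+10)) m/s ≈ 1359 m/s = 1.359 km/s.
vₐ = √(GM · (2/rₐ − 1/a)) = √(5.252e+15 · (2/9.141e+10 − 1/4.8391e+10)) m/s ≈ 79.86 m/s = 79.86 m/s.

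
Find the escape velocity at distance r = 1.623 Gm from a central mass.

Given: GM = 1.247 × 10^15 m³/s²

Convert to SI: r = 1.623 Gm = 1.623e+09 m.
Escape velocity comes from setting total energy to zero: ½v² − GM/r = 0 ⇒ v_esc = √(2GM / r).
v_esc = √(2 · 1.247e+15 / 1.623e+09) m/s ≈ 1240 m/s = 1.24 km/s.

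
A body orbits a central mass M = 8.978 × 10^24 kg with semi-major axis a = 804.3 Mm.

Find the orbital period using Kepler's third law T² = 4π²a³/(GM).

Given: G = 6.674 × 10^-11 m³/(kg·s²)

Convert to SI: a = 804.3 Mm = 8.043e+08 m.
GM = G · M = 6.674e-11 · 8.978e+24 = 5.99192e+14 m³/s².
Kepler's third law: T = 2π √(a³ / GM).
Substituting a = 8.043e+08 m and GM = 5.99192e+14 m³/s²:
T = 2π √((8.043e+08)³ / 5.99192e+14) s
T ≈ 5.855e+06 s = 67.77 days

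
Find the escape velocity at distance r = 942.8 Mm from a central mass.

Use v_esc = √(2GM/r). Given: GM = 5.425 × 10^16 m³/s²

Convert to SI: r = 942.8 Mm = 9.428e+08 m.
Escape velocity comes from setting total energy to zero: ½v² − GM/r = 0 ⇒ v_esc = √(2GM / r).
v_esc = √(2 · 5.425e+16 / 9.428e+08) m/s ≈ 1.073e+04 m/s = 10.73 km/s.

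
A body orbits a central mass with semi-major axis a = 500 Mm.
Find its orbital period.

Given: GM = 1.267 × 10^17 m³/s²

Convert to SI: a = 500 Mm = 5e+08 m.
Kepler's third law: T = 2π √(a³ / GM).
Substituting a = 5e+08 m and GM = 1.267e+17 m³/s²:
T = 2π √((5e+08)³ / 1.267e+17) s
T ≈ 1.974e+05 s = 2.284 days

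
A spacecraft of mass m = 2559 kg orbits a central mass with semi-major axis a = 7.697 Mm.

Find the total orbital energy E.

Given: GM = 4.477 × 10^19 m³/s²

Convert to SI: a = 7.697 Mm = 7.697e+06 m.
E = −GMm / (2a).
E = −4.477e+19 · 2559 / (2 · 7.697e+06) J ≈ -7.442e+15 J = -7.442 PJ.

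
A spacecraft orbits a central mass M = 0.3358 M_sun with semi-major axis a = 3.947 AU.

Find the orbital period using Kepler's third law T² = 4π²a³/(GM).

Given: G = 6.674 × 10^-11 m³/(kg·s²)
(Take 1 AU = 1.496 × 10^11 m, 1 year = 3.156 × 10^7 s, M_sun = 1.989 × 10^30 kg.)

Convert to SI: a = 3.947 AU = 5.90471e+11 m; M = 0.3358 M_sun = 6.67906e+29 kg.
GM = G · M = 6.674e-11 · 6.67906e+29 = 4.45761e+19 m³/s².
Kepler's third law: T = 2π √(a³ / GM).
Substituting a = 5.90471e+11 m and GM = 4.45761e+19 m³/s²:
T = 2π √((5.90471e+11)³ / 4.45761e+19) s
T ≈ 4.27e+08 s = 13.53 years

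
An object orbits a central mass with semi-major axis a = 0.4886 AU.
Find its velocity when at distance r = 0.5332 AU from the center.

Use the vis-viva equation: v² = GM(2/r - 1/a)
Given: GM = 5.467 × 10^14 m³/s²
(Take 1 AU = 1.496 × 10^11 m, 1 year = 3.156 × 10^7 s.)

Convert to SI: a = 0.4886 AU = 7.30946e+10 m; r = 0.5332 AU = 7.97667e+10 m.
Vis-viva: v = √(GM · (2/r − 1/a)).
2/r − 1/a = 2/7.97667e+10 − 1/7.30946e+10 = 1.13922e-11 m⁻¹.
v = √(5.467e+14 · 1.13922e-11) m/s ≈ 78.92 m/s = 0.01665 AU/year.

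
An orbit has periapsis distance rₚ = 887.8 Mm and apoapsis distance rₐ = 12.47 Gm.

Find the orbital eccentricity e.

Convert to SI: rₚ = 887.8 Mm = 8.878e+08 m; rₐ = 12.47 Gm = 1.247e+10 m.
e = (rₐ − rₚ) / (rₐ + rₚ).
e = (1.247e+10 − 8.878e+08) / (1.247e+10 + 8.878e+08) = 1.15822e+10 / 1.33578e+10 ≈ 0.8671.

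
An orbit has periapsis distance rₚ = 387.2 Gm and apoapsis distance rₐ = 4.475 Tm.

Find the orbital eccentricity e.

Convert to SI: rₚ = 387.2 Gm = 3.872e+11 m; rₐ = 4.475 Tm = 4.475e+12 m.
e = (rₐ − rₚ) / (rₐ + rₚ).
e = (4.475e+12 − 3.872e+11) / (4.475e+12 + 3.872e+11) = 4.0878e+12 / 4.8622e+12 ≈ 0.8407.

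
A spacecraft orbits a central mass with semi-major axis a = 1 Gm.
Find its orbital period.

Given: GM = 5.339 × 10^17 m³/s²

Convert to SI: a = 1 Gm = 1e+09 m.
Kepler's third law: T = 2π √(a³ / GM).
Substituting a = 1e+09 m and GM = 5.339e+17 m³/s²:
T = 2π √((1e+09)³ / 5.339e+17) s
T ≈ 2.719e+05 s = 3.147 days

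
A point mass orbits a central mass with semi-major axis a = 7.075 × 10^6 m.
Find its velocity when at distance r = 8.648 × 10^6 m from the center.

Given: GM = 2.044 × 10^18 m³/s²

Vis-viva: v = √(GM · (2/r − 1/a)).
2/r − 1/a = 2/8.648e+06 − 1/7.075e+06 = 8.99246e-08 m⁻¹.
v = √(2.044e+18 · 8.99246e-08) m/s ≈ 4.287e+05 m/s = 428.7 km/s.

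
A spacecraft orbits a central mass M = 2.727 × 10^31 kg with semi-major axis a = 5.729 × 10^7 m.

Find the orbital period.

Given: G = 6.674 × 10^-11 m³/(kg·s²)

GM = G · M = 6.674e-11 · 2.727e+31 = 1.82e+21 m³/s².
Kepler's third law: T = 2π √(a³ / GM).
Substituting a = 5.729e+07 m and GM = 1.82e+21 m³/s²:
T = 2π √((5.729e+07)³ / 1.82e+21) s
T ≈ 63.86 s = 1.064 minutes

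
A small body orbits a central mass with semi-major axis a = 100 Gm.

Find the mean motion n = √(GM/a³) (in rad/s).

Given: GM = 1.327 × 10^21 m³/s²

Convert to SI: a = 100 Gm = 1e+11 m.
n = √(GM / a³).
n = √(1.327e+21 / (1e+11)³) rad/s ≈ 1.152e-06 rad/s.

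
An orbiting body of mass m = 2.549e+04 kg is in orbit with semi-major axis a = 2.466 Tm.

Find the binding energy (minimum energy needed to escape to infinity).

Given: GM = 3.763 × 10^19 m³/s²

Convert to SI: a = 2.466 Tm = 2.466e+12 m.
Total orbital energy is E = −GMm/(2a); binding energy is E_bind = −E = GMm/(2a).
E_bind = 3.763e+19 · 2.549e+04 / (2 · 2.466e+12) J ≈ 1.945e+11 J = 194.5 GJ.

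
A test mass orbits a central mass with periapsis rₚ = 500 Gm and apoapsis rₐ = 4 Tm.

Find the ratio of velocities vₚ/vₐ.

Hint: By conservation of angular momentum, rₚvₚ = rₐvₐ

Convert to SI: rₚ = 500 Gm = 5e+11 m; rₐ = 4 Tm = 4e+12 m.
Conservation of angular momentum gives rₚvₚ = rₐvₐ, so vₚ/vₐ = rₐ/rₚ.
vₚ/vₐ = 4e+12 / 5e+11 ≈ 8.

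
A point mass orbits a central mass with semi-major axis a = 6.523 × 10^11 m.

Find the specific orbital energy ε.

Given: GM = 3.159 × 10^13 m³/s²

ε = −GM / (2a).
ε = −3.159e+13 / (2 · 6.523e+11) J/kg ≈ -24.21 J/kg = -24.21 J/kg.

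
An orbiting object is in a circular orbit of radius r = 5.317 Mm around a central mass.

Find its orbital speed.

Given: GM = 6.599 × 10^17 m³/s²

Convert to SI: r = 5.317 Mm = 5.317e+06 m.
For a circular orbit, gravity supplies the centripetal force, so v = √(GM / r).
v = √(6.599e+17 / 5.317e+06) m/s ≈ 3.523e+05 m/s = 352.3 km/s.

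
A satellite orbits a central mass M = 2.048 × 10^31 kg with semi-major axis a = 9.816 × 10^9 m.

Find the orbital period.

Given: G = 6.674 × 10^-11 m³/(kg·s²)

GM = G · M = 6.674e-11 · 2.048e+31 = 1.36684e+21 m³/s².
Kepler's third law: T = 2π √(a³ / GM).
Substituting a = 9.816e+09 m and GM = 1.36684e+21 m³/s²:
T = 2π √((9.816e+09)³ / 1.36684e+21) s
T ≈ 1.653e+05 s = 1.913 days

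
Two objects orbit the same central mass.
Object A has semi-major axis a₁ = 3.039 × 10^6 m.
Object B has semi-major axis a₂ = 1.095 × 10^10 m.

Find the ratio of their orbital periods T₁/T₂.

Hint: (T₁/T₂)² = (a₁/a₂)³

From Kepler's third law, (T₁/T₂)² = (a₁/a₂)³, so T₁/T₂ = (a₁/a₂)^(3/2).
a₁/a₂ = 3.039e+06 / 1.095e+10 = 0.000277534.
T₁/T₂ = (0.000277534)^(3/2) ≈ 4.624e-06.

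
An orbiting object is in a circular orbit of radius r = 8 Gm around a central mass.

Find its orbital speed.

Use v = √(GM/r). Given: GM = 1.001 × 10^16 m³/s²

Convert to SI: r = 8 Gm = 8e+09 m.
For a circular orbit, gravity supplies the centripetal force, so v = √(GM / r).
v = √(1.001e+16 / 8e+09) m/s ≈ 1119 m/s = 1.119 km/s.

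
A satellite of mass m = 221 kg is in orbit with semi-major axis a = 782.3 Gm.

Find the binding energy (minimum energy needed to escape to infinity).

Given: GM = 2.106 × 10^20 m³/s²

Convert to SI: a = 782.3 Gm = 7.823e+11 m.
Total orbital energy is E = −GMm/(2a); binding energy is E_bind = −E = GMm/(2a).
E_bind = 2.106e+20 · 221 / (2 · 7.823e+11) J ≈ 2.975e+10 J = 29.75 GJ.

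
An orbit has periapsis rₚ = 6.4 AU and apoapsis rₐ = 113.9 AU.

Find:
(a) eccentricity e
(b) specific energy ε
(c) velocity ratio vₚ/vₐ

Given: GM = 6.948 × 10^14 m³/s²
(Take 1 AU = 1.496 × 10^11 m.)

Convert to SI: rₚ = 6.4 AU = 9.5744e+11 m; rₐ = 113.9 AU = 1.70394e+13 m.
(a) e = (rₐ − rₚ)/(rₐ + rₚ) = (1.70394e+13 − 9.5744e+11)/(1.70394e+13 + 9.5744e+11) ≈ 0.8936
(b) With a = (rₚ + rₐ)/2 = 8.99844e+12 m, ε = −GM/(2a) = −6.948e+14/(2 · 8.99844e+12) J/kg ≈ -38.61 J/kg
(c) Conservation of angular momentum (rₚvₚ = rₐvₐ) gives vₚ/vₐ = rₐ/rₚ = 1.70394e+13/9.5744e+11 ≈ 17.8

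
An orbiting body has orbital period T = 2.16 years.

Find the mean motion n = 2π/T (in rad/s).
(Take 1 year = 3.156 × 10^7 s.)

Convert to SI: T = 2.16 years = 6.81696e+07 s.
n = 2π / T.
n = 2π / 6.81696e+07 s ≈ 9.217e-08 rad/s.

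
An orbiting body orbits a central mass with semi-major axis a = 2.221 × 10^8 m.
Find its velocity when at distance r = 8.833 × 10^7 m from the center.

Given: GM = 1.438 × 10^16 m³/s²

Vis-viva: v = √(GM · (2/r − 1/a)).
2/r − 1/a = 2/8.833e+07 − 1/2.221e+08 = 1.81399e-08 m⁻¹.
v = √(1.438e+16 · 1.81399e-08) m/s ≈ 1.615e+04 m/s = 16.15 km/s.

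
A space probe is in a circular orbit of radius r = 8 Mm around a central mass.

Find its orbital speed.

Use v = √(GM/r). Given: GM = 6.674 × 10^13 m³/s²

Convert to SI: r = 8 Mm = 8e+06 m.
For a circular orbit, gravity supplies the centripetal force, so v = √(GM / r).
v = √(6.674e+13 / 8e+06) m/s ≈ 2888 m/s = 2.888 km/s.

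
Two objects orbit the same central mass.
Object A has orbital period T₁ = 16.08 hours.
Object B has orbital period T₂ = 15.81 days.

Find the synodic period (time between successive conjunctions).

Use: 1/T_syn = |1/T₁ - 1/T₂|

Convert to SI: T₁ = 16.08 hours = 57888 s; T₂ = 15.81 days = 1.36598e+06 s.
T_syn = |T₁ · T₂ / (T₁ − T₂)|.
T_syn = |57888 · 1.36598e+06 / (57888 − 1.36598e+06)| s ≈ 6.045e+04 s = 16.79 hours.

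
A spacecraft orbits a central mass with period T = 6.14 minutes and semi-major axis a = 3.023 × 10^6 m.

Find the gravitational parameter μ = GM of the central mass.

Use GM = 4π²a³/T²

Convert to SI: T = 6.14 minutes = 368.4 s.
GM = 4π² · a³ / T².
GM = 4π² · (3.023e+06)³ / (368.4)² m³/s² ≈ 8.036e+15 m³/s² = 8.036 × 10^15 m³/s².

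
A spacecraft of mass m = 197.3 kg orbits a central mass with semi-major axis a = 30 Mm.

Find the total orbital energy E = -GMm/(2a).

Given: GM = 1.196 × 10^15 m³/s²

Convert to SI: a = 30 Mm = 3e+07 m.
E = −GMm / (2a).
E = −1.196e+15 · 197.3 / (2 · 3e+07) J ≈ -3.933e+09 J = -3.933 GJ.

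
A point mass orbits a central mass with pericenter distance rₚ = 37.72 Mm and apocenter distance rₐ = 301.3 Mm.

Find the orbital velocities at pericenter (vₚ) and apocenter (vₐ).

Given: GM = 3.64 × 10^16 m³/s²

Convert to SI: rₚ = 37.72 Mm = 3.772e+07 m; rₐ = 301.3 Mm = 3.013e+08 m.
Use the vis-viva equation v² = GM(2/r − 1/a) with a = (rₚ + rₐ)/2 = (3.772e+07 + 3.013e+08)/2 = 1.6951e+08 m.
vₚ = √(GM · (2/rₚ − 1/a)) = √(3.64e+16 · (2/3.772e+07 − 1/1.6951e+08)) m/s ≈ 4.142e+04 m/s = 41.42 km/s.
vₐ = √(GM · (2/rₐ − 1/a)) = √(3.64e+16 · (2/3.013e+08 − 1/1.6951e+08)) m/s ≈ 5185 m/s = 5.185 km/s.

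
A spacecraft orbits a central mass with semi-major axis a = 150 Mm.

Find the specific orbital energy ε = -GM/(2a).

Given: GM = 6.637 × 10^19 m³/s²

Convert to SI: a = 150 Mm = 1.5e+08 m.
ε = −GM / (2a).
ε = −6.637e+19 / (2 · 1.5e+08) J/kg ≈ -2.212e+11 J/kg = -221.2 GJ/kg.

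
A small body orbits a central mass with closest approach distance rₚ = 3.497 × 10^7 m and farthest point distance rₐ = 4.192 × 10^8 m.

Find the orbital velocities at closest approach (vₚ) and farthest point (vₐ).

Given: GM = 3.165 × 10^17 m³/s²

Use the vis-viva equation v² = GM(2/r − 1/a) with a = (rₚ + rₐ)/2 = (3.497e+07 + 4.192e+08)/2 = 2.27085e+08 m.
vₚ = √(GM · (2/rₚ − 1/a)) = √(3.165e+17 · (2/3.497e+07 − 1/2.27085e+08)) m/s ≈ 1.293e+05 m/s = 129.3 km/s.
vₐ = √(GM · (2/rₐ − 1/a)) = √(3.165e+17 · (2/4.192e+08 − 1/2.27085e+08)) m/s ≈ 1.078e+04 m/s = 10.78 km/s.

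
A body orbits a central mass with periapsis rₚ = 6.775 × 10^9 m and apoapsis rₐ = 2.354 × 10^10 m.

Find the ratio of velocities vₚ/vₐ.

Conservation of angular momentum gives rₚvₚ = rₐvₐ, so vₚ/vₐ = rₐ/rₚ.
vₚ/vₐ = 2.354e+10 / 6.775e+09 ≈ 3.475.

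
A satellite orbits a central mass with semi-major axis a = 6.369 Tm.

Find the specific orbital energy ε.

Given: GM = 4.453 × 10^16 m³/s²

Convert to SI: a = 6.369 Tm = 6.369e+12 m.
ε = −GM / (2a).
ε = −4.453e+16 / (2 · 6.369e+12) J/kg ≈ -3496 J/kg = -3.496 kJ/kg.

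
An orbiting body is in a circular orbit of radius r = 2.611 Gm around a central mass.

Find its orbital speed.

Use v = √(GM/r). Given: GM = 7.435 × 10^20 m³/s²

Convert to SI: r = 2.611 Gm = 2.611e+09 m.
For a circular orbit, gravity supplies the centripetal force, so v = √(GM / r).
v = √(7.435e+20 / 2.611e+09) m/s ≈ 5.336e+05 m/s = 533.6 km/s.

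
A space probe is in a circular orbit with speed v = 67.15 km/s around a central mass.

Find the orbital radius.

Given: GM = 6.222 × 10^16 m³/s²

Convert to SI: v = 67.15 km/s = 67150 m/s.
For a circular orbit, v² = GM / r, so r = GM / v².
r = 6.222e+16 / (67150)² m ≈ 1.38e+07 m = 1.38 × 10^7 m.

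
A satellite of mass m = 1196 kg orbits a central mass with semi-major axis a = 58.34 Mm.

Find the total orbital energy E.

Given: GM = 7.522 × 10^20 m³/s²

Convert to SI: a = 58.34 Mm = 5.834e+07 m.
E = −GMm / (2a).
E = −7.522e+20 · 1196 / (2 · 5.834e+07) J ≈ -7.71e+15 J = -7.71 PJ.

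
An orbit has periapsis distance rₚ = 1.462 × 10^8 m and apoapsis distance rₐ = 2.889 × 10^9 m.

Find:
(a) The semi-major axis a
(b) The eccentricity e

(a) a = (rₚ + rₐ) / 2 = (1.462e+08 + 2.889e+09) / 2 ≈ 1.518e+09 m = 1.518 × 10^9 m.
(b) e = (rₐ − rₚ) / (rₐ + rₚ) = (2.889e+09 − 1.462e+08) / (2.889e+09 + 1.462e+08) ≈ 0.9037.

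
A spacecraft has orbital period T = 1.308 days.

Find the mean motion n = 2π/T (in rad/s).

Convert to SI: T = 1.308 days = 113011 s.
n = 2π / T.
n = 2π / 113011 s ≈ 5.56e-05 rad/s.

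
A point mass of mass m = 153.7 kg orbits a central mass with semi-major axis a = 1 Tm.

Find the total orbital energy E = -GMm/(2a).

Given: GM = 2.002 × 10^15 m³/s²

Convert to SI: a = 1 Tm = 1e+12 m.
E = −GMm / (2a).
E = −2.002e+15 · 153.7 / (2 · 1e+12) J ≈ -1.539e+05 J = -153.9 kJ.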